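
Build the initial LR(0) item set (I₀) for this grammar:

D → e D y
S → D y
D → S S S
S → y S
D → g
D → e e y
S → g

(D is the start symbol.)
First, augment the grammar with D' → D
I₀ = CLOSURE({ [D' → . D] }):
  [D' → . D] has the dot before D: add [D → . e D y], [D → . S S S], [D → . g], [D → . e e y]
  [D → . S S S] has the dot before S: add [S → . D y], [S → . y S], [S → . g]
No further items can be added.

I₀ = { [D → . S S S], [D → . e D y], [D → . e e y], [D → . g], [D' → . D], [S → . D y], [S → . g], [S → . y S] }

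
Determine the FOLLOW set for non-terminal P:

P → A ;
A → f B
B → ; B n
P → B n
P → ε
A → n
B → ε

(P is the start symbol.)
{ $ }

P is the start symbol, so $ ∈ FOLLOW(P).
P does not occur on any right-hand side.

Taking the union: FOLLOW(P) = { $ }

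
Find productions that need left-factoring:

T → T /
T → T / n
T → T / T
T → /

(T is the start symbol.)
Left-factoring is needed when two productions for the same non-terminal
share a common prefix on the right-hand side.

Productions for T:
  T → T /
  T → T / n
  T → T / T
  T → /

Found common prefix 'T /' in productions for T

Answer: Yes, T has productions with common prefix 'T /'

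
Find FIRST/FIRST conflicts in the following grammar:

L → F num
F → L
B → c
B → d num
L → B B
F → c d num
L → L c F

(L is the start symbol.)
Yes. L → F num / L → B B on { 'c', 'd' }; L → F num / L → L c F on { 'c', 'd' }; L → B B / L → L c F on { 'c', 'd' }; F → L / F → c d num on { 'c' }

FIRST sets of the non-terminals at (or reachable through a nullable prefix from) the front of some alternative:
  FIRST(F) = { 'c', 'd' }
  FIRST(B) = { 'c', 'd' }
  FIRST(L) = { 'c', 'd' }

Productions for L:
  L → F num: FIRST = { 'c', 'd' }
  L → B B: FIRST = { 'c', 'd' }
  L → L c F: FIRST = { 'c', 'd' }
Productions for F:
  F → L: FIRST = { 'c', 'd' }
  F → c d num: FIRST = { 'c' }
Productions for B:
  B → c: FIRST = { 'c' }
  B → d num: FIRST = { 'd' }

Conflict for L: L → F num and L → B B
  Overlap: { 'c', 'd' }
Conflict for L: L → F num and L → L c F
  Overlap: { 'c', 'd' }
Conflict for L: L → B B and L → L c F
  Overlap: { 'c', 'd' }
Conflict for F: F → L and F → c d num
  Overlap: { 'c' }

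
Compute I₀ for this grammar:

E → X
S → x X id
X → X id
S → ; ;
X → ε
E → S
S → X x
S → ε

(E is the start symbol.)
{ [E → . S], [E → . X], [E' → . E], [S → . ; ;], [S → . X x], [S → . x X id], [S → .], [X → . X id], [X → .] }

First, augment the grammar with E' → E
I₀ = CLOSURE({ [E' → . E] }):
  [E' → . E] has the dot before E: add [E → . X], [E → . S]
  [E → . X] has the dot before X: add [X → . X id], [X → .]
  [E → . S] has the dot before S: add [S → . x X id], [S → . ; ;], [S → . X x], [S → .]
No further items can be added.

I₀ = { [E → . S], [E → . X], [E' → . E], [S → . ; ;], [S → . X x], [S → . x X id], [S → .], [X → . X id], [X → .] }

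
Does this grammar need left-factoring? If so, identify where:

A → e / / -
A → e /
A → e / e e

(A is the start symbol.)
Yes, A has productions with common prefix 'e /'

Left-factoring is needed when two productions for the same non-terminal
share a common prefix on the right-hand side.

Productions for A:
  A → e / / -
  A → e /
  A → e / e e

Found common prefix 'e /' in productions for A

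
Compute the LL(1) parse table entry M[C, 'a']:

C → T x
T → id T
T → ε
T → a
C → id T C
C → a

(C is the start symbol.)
C → T x, C → a

To find M[C, 'a'], we find productions for C where 'a' is in the predict set (PREDICT(N → α) = (FIRST(α) \ {ε}) ∪ (FOLLOW(N) if α ⇒* ε)).

Relevant sets:
  FIRST(T) = { 'a', 'id', ε }

C → T x: PREDICT = { 'a', 'id', 'x' }
  'a' is in predict set, so this production goes in M[C, 'a']
C → id T C: PREDICT = { 'id' }
C → a: PREDICT = { 'a' }
  'a' is in predict set, so this production goes in M[C, 'a']

M[C, 'a'] = C → T x, C → a  (a multiply-defined cell — the grammar is not LL(1))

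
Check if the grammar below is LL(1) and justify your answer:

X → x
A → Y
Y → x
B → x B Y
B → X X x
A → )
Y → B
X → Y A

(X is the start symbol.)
A grammar is LL(1) if for each non-terminal N with multiple productions, the predict sets of those productions are pairwise disjoint, where PREDICT(N → α) = (FIRST(α) \ {ε}) ∪ (FOLLOW(N) if α ⇒* ε).

Relevant sets:
  FIRST(Y) = { 'x' }
  FIRST(B) = { 'x' }
  FIRST(X) = { 'x' }

For X:
  PREDICT(X → x) = { 'x' }
  PREDICT(X → Y A) = { 'x' }
For A:
  PREDICT(A → Y) = { 'x' }
  PREDICT(A → ')') = { ')' }
For Y:
  PREDICT(Y → x) = { 'x' }
  PREDICT(Y → B) = { 'x' }
For B:
  PREDICT(B → x B Y) = { 'x' }
  PREDICT(B → X X x) = { 'x' }

Conflict found: Predict set conflict for X: { 'x' }
The grammar is NOT LL(1).

Answer: No. Predict set conflict for X: { 'x' }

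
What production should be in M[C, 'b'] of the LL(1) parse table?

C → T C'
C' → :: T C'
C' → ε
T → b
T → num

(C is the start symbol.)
To find M[C, 'b'], we find productions for C where 'b' is in the predict set (PREDICT(N → α) = (FIRST(α) \ {ε}) ∪ (FOLLOW(N) if α ⇒* ε)).

Relevant sets:
  FIRST(T) = { 'b', 'num' }

C → T C': PREDICT = { 'b', 'num' }
  'b' is in predict set, so this production goes in M[C, 'b']

M[C, 'b'] = C → T C'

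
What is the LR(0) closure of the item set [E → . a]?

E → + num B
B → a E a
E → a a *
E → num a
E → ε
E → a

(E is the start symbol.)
Start with: [E → . a]
The dot precedes the terminal a, so nothing is added.

CLOSURE = { [E → . a] }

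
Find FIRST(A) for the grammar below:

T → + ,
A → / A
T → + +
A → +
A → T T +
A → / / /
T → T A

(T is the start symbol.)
To compute FIRST(A), examine every production with A on the left-hand side, reading each right-hand side left to right until a non-nullable symbol is reached.

FIRST sets of the other non-terminals involved (by the same procedure, iterated to a fixed point):
  FIRST(T) = { '+' }

From A → / A:
  - '/' is a terminal: add '/' and stop
From A → +:
  - '+' is a terminal: add '+' and stop
From A → T T +:
  - T is a non-terminal: add FIRST(T) \ {ε} = { '+' }
    T is not nullable, so stop
From A → / / /:
  - '/' is a terminal: add '/' and stop

Collecting: FIRST(A) = { '+', '/' }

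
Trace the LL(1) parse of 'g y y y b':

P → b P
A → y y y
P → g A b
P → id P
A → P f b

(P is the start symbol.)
Stack is shown with the top on the left.

Stack      Input        Action
------------------------------
P $        g y y y b $  output P → g A b
g A b $    g y y y b $  match 'g'
A b $      y y y b $    output A → y y y
y y y b $  y y y b $    match 'y'
y y b $    y y b $      match 'y'
y b $      y b $        match 'y'
b $        b $          match 'b'
$          $            accept

The string is accepted.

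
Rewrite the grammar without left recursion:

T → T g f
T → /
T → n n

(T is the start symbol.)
T → / T'
T → n n T'
T' → g f T'
T' → ε

T is directly left-recursive. The standard transformation for
  A → A α₁ | ... | A α_m | β₁ | ... | β_n
is
  A  → β₁ A' | ... | β_n A'
  A' → α₁ A' | ... | α_m A' | ε

T → / becomes T → / T'
T → n n becomes T → n n T'
T → T g f becomes T' → g f T'
Add T' → ε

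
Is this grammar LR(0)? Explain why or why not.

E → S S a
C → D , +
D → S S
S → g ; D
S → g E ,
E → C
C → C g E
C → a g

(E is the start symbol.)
No. Shift-reduce conflict between [E → C .] and [C → C . g E]

A grammar is LR(0) if no state in the canonical LR(0) collection has:
  - both a shift item (dot before a terminal) and a complete item (shift-reduce conflict), or
  - two or more complete items (reduce-reduce conflict; the accept item [E' → E .] counts as a complete item here).

Augment with E' → E and build the canonical LR(0) collection (I0 = CLOSURE({[E' → . E]}), then GOTO on every symbol after a dot until no new states appear). It has 20 states:
  I0: { [C → . C g E], [C → . D , +], [C → . a g], [D → . S S], [E → . C], [E → . S S a], [E' → . E], [S → . g ; D], [S → . g E ,] }  — shift
  I1: { [C → C . g E], [E → C .] }  — shift, reduce
  I2: { [C → D . , +] }  — shift
  I3: { [E' → E .] }  — accept
  I4: { [D → S . S], [E → S . S a], [S → . g ; D], [S → . g E ,] }  — shift
  I5: { [C → a . g] }  — shift
  I6: { [C → . C g E], [C → . D , +], [C → . a g], [D → . S S], [E → . C], [E → . S S a], [S → . g ; D], [S → . g E ,], [S → g . ; D], [S → g . E ,] }  — shift
  I7: { [D → . S S], [S → . g ; D], [S → . g E ,], [S → g ; . D] }  — shift
  I8: { [S → g E . ,] }  — shift
  I9: { [S → g E , .] }  — reduce
  I10: { [S → g ; D .] }  — reduce
  I11: { [D → S . S], [S → . g ; D], [S → . g E ,] }  — shift
  I12: { [D → S S .] }  — reduce
  I13: { [C → a g .] }  — reduce
  I14: { [D → S S .], [E → S S . a] }  — shift, reduce
  I15: { [E → S S a .] }  — reduce
  I16: { [C → D , . +] }  — shift
  I17: { [C → D , + .] }  — reduce
  I18: { [C → . C g E], [C → . D , +], [C → . a g], [C → C g . E], [D → . S S], [E → . C], [E → . S S a], [S → . g ; D], [S → . g E ,] }  — shift
  I19: { [C → C g E .] }  — reduce

Conflict in state I1:
  Shift-reduce conflict between [E → C .] and [C → C . g E]
So the grammar is NOT LR(0).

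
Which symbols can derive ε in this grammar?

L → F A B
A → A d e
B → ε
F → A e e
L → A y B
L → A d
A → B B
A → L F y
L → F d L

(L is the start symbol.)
ε-productions: B → ε
So B is immediately nullable.
A → B B: every symbol on the right is nullable, so A is nullable too.
No further non-terminal can be added: every production for the remaining non-terminals contains a terminal or a non-nullable non-terminal.
Nullable = { 'A', 'B' }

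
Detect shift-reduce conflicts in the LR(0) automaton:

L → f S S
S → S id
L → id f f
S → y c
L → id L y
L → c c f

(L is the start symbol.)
A shift-reduce conflict occurs when an LR(0) state has both:
  - a complete (reduce) item [A → α .] (dot at the end), and
  - a shift item [B → β . c γ] (dot before a terminal).

Augment with L' → L and build the canonical LR(0) collection (I0 = CLOSURE({[L' → . L]}), then GOTO on every symbol after a dot until no new states appear). It has 16 states:
  I0: { [L → . c c f], [L → . f S S], [L → . id L y], [L → . id f f], [L' → . L] }  — shift
  I1: { [L' → L .] }  — accept
  I2: { [L → c . c f] }  — shift
  I3: { [L → f . S S], [S → . S id], [S → . y c] }  — shift
  I4: { [L → . c c f], [L → . f S S], [L → . id L y], [L → . id f f], [L → id . L y], [L → id . f f] }  — shift
  I5: { [L → id L . y] }  — shift
  I6: { [L → f . S S], [L → id f . f], [S → . S id], [S → . y c] }  — shift
  I7: { [L → f S . S], [S → . S id], [S → . y c], [S → S . id] }  — shift
  I8: { [L → id f f .] }  — reduce
  I9: { [S → y . c] }  — shift
  I10: { [S → y c .] }  — reduce
  I11: { [L → f S S .], [S → S . id] }  — shift, reduce
  I12: { [S → S id .] }  — reduce
  I13: { [L → id L y .] }  — reduce
  I14: { [L → c c . f] }  — shift
  I15: { [L → c c f .] }  — reduce

I11 contains reduce item [L → f S S .] and shift item [S → S . id] — shift-reduce conflict.

Answer: Yes — I11: [L → f S S .] vs [S → S . id]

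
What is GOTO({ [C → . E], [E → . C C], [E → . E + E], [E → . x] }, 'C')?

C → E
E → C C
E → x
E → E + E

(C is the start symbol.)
GOTO(I, 'C') = CLOSURE({ [A → αX.β] : [A → α.Xβ] ∈ I, X = 'C' })

Items with dot before 'C', with the dot advanced:
  [E → . C C] → [E → C . C]
Closure of the advanced items:
  [E → C . C] has the dot before C: add [C → . E]
  [C → . E] has the dot before E: add [E → . C C], [E → . x], [E → . E + E]

GOTO = { [C → . E], [E → . C C], [E → . E + E], [E → . x], [E → C . C] }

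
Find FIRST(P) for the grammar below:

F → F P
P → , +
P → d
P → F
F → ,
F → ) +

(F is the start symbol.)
To compute FIRST(P), examine every production with P on the left-hand side, reading each right-hand side left to right until a non-nullable symbol is reached.

FIRST sets of the other non-terminals involved (by the same procedure, iterated to a fixed point):
  FIRST(F) = { ')', ',' }

From P → , +:
  - ',' is a terminal: add ',' and stop
From P → d:
  - d is a terminal: add 'd' and stop
From P → F:
  - F is a non-terminal: add FIRST(F) \ {ε} = { ')', ',' }
    F is not nullable, so stop

Collecting: FIRST(P) = { ')', ',', 'd' }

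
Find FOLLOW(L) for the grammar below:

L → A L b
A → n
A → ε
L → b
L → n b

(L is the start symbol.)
{ $, 'b' }

L is the start symbol, so $ ∈ FOLLOW(L).
In L → A L b: L is followed by b, add FIRST(b) \ {ε} = { 'b' }

Taking the union: FOLLOW(L) = { $, 'b' }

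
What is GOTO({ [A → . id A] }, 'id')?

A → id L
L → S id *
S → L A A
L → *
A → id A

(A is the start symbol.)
{ [A → . id A], [A → . id L], [A → id . A] }

GOTO(I, 'id') = CLOSURE({ [A → αX.β] : [A → α.Xβ] ∈ I, X = 'id' })

Items with dot before 'id', with the dot advanced:
  [A → . id A] → [A → id . A]
Closure of the advanced items:
  [A → id . A] has the dot before A: add [A → . id L], [A → . id A]

GOTO = { [A → . id A], [A → . id L], [A → id . A] }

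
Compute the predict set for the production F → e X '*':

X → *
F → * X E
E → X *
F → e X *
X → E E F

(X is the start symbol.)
{ 'e' }

PREDICT(F → e X '*') = (FIRST(RHS) \ {ε}) ∪ (FOLLOW(F) if ε ∈ FIRST(RHS), i.e. RHS ⇒* ε)
FIRST(e X '*') = { 'e' }
ε ∉ FIRST(e X '*'), so FOLLOW(F) is not added.
PREDICT(F → e X '*') = { 'e' }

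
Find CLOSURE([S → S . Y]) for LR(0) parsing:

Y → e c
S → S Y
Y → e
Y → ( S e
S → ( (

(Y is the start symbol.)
{ [S → S . Y], [Y → . ( S e], [Y → . e c], [Y → . e] }

To compute CLOSURE, for each item [A → α.Bβ] where B is a non-terminal, add [B → .γ] for all productions B → γ; repeat for the newly added items until nothing changes.

Start with: [S → S . Y]
  [S → S . Y] has the dot before Y: add [Y → . e c], [Y → . e], [Y → . ( S e]
No further items can be added.

CLOSURE = { [S → S . Y], [Y → . ( S e], [Y → . e c], [Y → . e] }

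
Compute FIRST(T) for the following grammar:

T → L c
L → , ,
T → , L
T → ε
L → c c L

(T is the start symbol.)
To compute FIRST(T), examine every production with T on the left-hand side, reading each right-hand side left to right until a non-nullable symbol is reached.

FIRST sets of the other non-terminals involved (by the same procedure, iterated to a fixed point):
  FIRST(L) = { ',', 'c' }

From T → L c:
  - L is a non-terminal: add FIRST(L) \ {ε} = { ',', 'c' }
    L is not nullable, so stop
From T → , L:
  - ',' is a terminal: add ',' and stop
From T → ε:
  - ε-production, so ε ∈ FIRST(T)

Collecting: FIRST(T) = { ',', 'c', ε }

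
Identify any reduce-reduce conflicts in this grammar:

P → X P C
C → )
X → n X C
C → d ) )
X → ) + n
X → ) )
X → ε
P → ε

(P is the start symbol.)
Yes — I0: [P → .] vs [X → .]; I3: [P → .] vs [X → .]

Augment with P' → P and build the canonical LR(0) collection (I0 = CLOSURE({[P' → . P]}), then GOTO on every symbol after a dot until no new states appear). It has 16 states:
  I0: { [P → . X P C], [P → .], [P' → . P], [X → . ) )], [X → . ) + n], [X → . n X C], [X → .] }  — shift, 2 reduces
  I1: { [X → ) . )], [X → ) . + n] }  — shift
  I2: { [P' → P .] }  — accept
  I3: { [P → . X P C], [P → .], [P → X . P C], [X → . ) )], [X → . ) + n], [X → . n X C], [X → .] }  — shift, 2 reduces
  I4: { [X → . ) )], [X → . ) + n], [X → . n X C], [X → .], [X → n . X C] }  — shift, reduce
  I5: { [C → . )], [C → . d ) )], [X → n X . C] }  — shift
  I6: { [C → ) .] }  — reduce
  I7: { [X → n X C .] }  — reduce
  I8: { [C → d . ) )] }  — shift
  I9: { [C → d ) . )] }  — shift
  I10: { [C → d ) ) .] }  — reduce
  I11: { [C → . )], [C → . d ) )], [P → X P . C] }  — shift
  I12: { [P → X P C .] }  — reduce
  I13: { [X → ) ) .] }  — reduce
  I14: { [X → ) + . n] }  — shift
  I15: { [X → ) + n .] }  — reduce

I0 contains complete items [P → .], [X → .] — reduce-reduce conflict.
I3 contains complete items [P → .], [X → .] — reduce-reduce conflict.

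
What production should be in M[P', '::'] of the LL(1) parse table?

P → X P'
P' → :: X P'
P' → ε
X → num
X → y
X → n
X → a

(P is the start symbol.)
P' → :: X P'

To find M[P', '::'], we find productions for P' where '::' is in the predict set (PREDICT(N → α) = (FIRST(α) \ {ε}) ∪ (FOLLOW(N) if α ⇒* ε)).

Relevant sets:
  FOLLOW(P') = { $ }

P' → :: X P': PREDICT = { '::' }
  '::' is in predict set, so this production goes in M[P', '::']
P' → ε: PREDICT = { $ }

M[P', '::'] = P' → :: X P'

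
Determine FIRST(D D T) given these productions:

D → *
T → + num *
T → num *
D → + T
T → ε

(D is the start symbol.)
{ '*', '+' }

FIRST sets of the non-terminals involved (from the grammar, by fixed-point iteration):
  FIRST(D) = { '*', '+' }

To compute FIRST(D D T), process the symbols left to right:
Symbol D is a non-terminal. Add FIRST(D) \ {ε} = { '*', '+' }
D is not nullable (ε ∉ FIRST(D)), so stop here.
FIRST(D D T) = { '*', '+' }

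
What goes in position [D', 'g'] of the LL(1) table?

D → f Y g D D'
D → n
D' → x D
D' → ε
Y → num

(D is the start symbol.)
Empty (error entry)

To find M[D', 'g'], we find productions for D' where 'g' is in the predict set (PREDICT(N → α) = (FIRST(α) \ {ε}) ∪ (FOLLOW(N) if α ⇒* ε)).

Relevant sets:
  FOLLOW(D') = { $, 'x' }

D' → x D: PREDICT = { 'x' }
D' → ε: PREDICT = { $, 'x' }

M[D', 'g'] is empty (no production applies)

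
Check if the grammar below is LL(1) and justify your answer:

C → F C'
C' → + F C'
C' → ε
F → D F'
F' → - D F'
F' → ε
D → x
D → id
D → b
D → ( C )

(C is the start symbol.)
Relevant sets:
  FOLLOW(C') = { $, ')' }
  FOLLOW(F') = { $, ')', '+' }

For C':
  PREDICT(C' → '+' F C') = { '+' }
  PREDICT(C' → ε) = { $, ')' }
For F':
  PREDICT(F' → '-' D F') = { '-' }
  PREDICT(F' → ε) = { $, ')', '+' }
For D:
  PREDICT(D → x) = { 'x' }
  PREDICT(D → id) = { 'id' }
  PREDICT(D → b) = { 'b' }
  PREDICT(D → '(' C ')') = { '(' }
C, F have a single production, so nothing to check there.

All predict sets are disjoint. The grammar IS LL(1).

Answer: Yes, the grammar is LL(1).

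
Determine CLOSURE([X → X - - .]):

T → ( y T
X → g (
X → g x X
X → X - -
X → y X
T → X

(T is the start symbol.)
Start with: [X → X - - .]
The dot is at the end, so nothing is added.

CLOSURE = { [X → X - - .] }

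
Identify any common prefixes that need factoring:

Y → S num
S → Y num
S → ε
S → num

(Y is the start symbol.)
No, left-factoring is not needed

Left-factoring is needed when two productions for the same non-terminal
share a common prefix on the right-hand side.

Productions for S:
  S → Y num
  S → ε
  S → num

No common prefixes found.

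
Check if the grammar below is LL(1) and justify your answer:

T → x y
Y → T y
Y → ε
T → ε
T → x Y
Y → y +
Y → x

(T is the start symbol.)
A grammar is LL(1) if for each non-terminal N with multiple productions, the predict sets of those productions are pairwise disjoint, where PREDICT(N → α) = (FIRST(α) \ {ε}) ∪ (FOLLOW(N) if α ⇒* ε).

Relevant sets:
  FIRST(T) = { 'x', ε }
  FOLLOW(T) = { $, 'y' }
  FOLLOW(Y) = { $, 'y' }

For T:
  PREDICT(T → x y) = { 'x' }
  PREDICT(T → ε) = { $, 'y' }
  PREDICT(T → x Y) = { 'x' }
For Y:
  PREDICT(Y → T y) = { 'x', 'y' }
  PREDICT(Y → ε) = { $, 'y' }
  PREDICT(Y → y '+') = { 'y' }
  PREDICT(Y → x) = { 'x' }

Conflict found: Predict set conflict for T: { 'x' }
The grammar is NOT LL(1).

Answer: No. Predict set conflict for T: { 'x' }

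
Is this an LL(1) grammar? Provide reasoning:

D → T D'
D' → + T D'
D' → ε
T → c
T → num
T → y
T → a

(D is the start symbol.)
A grammar is LL(1) if for each non-terminal N with multiple productions, the predict sets of those productions are pairwise disjoint, where PREDICT(N → α) = (FIRST(α) \ {ε}) ∪ (FOLLOW(N) if α ⇒* ε).

Relevant sets:
  FOLLOW(D') = { $ }

For D':
  PREDICT(D' → '+' T D') = { '+' }
  PREDICT(D' → ε) = { $ }
For T:
  PREDICT(T → c) = { 'c' }
  PREDICT(T → num) = { 'num' }
  PREDICT(T → y) = { 'y' }
  PREDICT(T → a) = { 'a' }
D has a single production, so nothing to check there.

All predict sets are disjoint. The grammar IS LL(1).

Answer: Yes, the grammar is LL(1).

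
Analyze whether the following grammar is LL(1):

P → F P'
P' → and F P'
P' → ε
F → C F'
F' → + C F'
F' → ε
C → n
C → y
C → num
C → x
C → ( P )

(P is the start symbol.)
Yes, the grammar is LL(1).

Relevant sets:
  FOLLOW(P') = { $, ')' }
  FOLLOW(F') = { $, ')', 'and' }

For P':
  PREDICT(P' → and F P') = { 'and' }
  PREDICT(P' → ε) = { $, ')' }
For F':
  PREDICT(F' → '+' C F') = { '+' }
  PREDICT(F' → ε) = { $, ')', 'and' }
For C:
  PREDICT(C → n) = { 'n' }
  PREDICT(C → y) = { 'y' }
  PREDICT(C → num) = { 'num' }
  PREDICT(C → x) = { 'x' }
  PREDICT(C → '(' P ')') = { '(' }
P, F have a single production, so nothing to check there.

All predict sets are disjoint. The grammar IS LL(1).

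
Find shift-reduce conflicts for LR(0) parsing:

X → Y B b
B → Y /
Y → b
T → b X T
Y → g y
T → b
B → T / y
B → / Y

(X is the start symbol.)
Yes — I10: [T → b .] vs [Y → . b]; I13: [T → b .] vs [Y → . b]

Augment with X' → X and build the canonical LR(0) collection (I0 = CLOSURE({[X' → . X]}), then GOTO on every symbol after a dot until no new states appear). It has 19 states:
  I0: { [X → . Y B b], [X' → . X], [Y → . b], [Y → . g y] }  — shift
  I1: { [X' → X .] }  — accept
  I2: { [B → . / Y], [B → . T / y], [B → . Y /], [T → . b X T], [T → . b], [X → Y . B b], [Y → . b], [Y → . g y] }  — shift
  I3: { [Y → b .] }  — reduce
  I4: { [Y → g . y] }  — shift
  I5: { [Y → g y .] }  — reduce
  I6: { [B → / . Y], [Y → . b], [Y → . g y] }  — shift
  I7: { [X → Y B . b] }  — shift
  I8: { [B → T . / y] }  — shift
  I9: { [B → Y . /] }  — shift
  I10: { [T → b . X T], [T → b .], [X → . Y B b], [Y → . b], [Y → . g y], [Y → b .] }  — shift, 2 reduces
  I11: { [T → . b X T], [T → . b], [T → b X . T] }  — shift
  I12: { [T → b X T .] }  — reduce
  I13: { [T → b . X T], [T → b .], [X → . Y B b], [Y → . b], [Y → . g y] }  — shift, reduce
  I14: { [B → Y / .] }  — reduce
  I15: { [B → T / . y] }  — shift
  I16: { [B → T / y .] }  — reduce
  I17: { [X → Y B b .] }  — reduce
  I18: { [B → / Y .] }  — reduce

I10 contains reduce items [T → b .], [Y → b .] and shift items [Y → . b], [Y → . g y] — shift-reduce conflict.
I13 contains reduce item [T → b .] and shift items [Y → . b], [Y → . g y] — shift-reduce conflict.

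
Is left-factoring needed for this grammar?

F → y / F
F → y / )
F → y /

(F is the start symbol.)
Left-factoring is needed when two productions for the same non-terminal
share a common prefix on the right-hand side.

Productions for F:
  F → y / F
  F → y / )
  F → y /

Found common prefix 'y /' in productions for F

Answer: Yes, F has productions with common prefix 'y /'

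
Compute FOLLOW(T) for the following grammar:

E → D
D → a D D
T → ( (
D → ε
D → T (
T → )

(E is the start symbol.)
To compute FOLLOW(T), find every occurrence of T on a right-hand side N → α T β: add FIRST(β) \ {ε}, and if β is empty or nullable also add FOLLOW(N). Iterate to a fixed point.

In D → T (: T is followed by '(', add FIRST('(') \ {ε} = { '(' }

Taking the union: FOLLOW(T) = { '(' }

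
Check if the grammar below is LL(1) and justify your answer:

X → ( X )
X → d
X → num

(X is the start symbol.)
Yes, the grammar is LL(1).

For X:
  PREDICT(X → '(' X ')') = { '(' }
  PREDICT(X → d) = { 'd' }
  PREDICT(X → num) = { 'num' }

All predict sets are disjoint. The grammar IS LL(1).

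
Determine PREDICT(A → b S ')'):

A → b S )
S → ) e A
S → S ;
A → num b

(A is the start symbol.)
PREDICT(A → b S ')') = (FIRST(RHS) \ {ε}) ∪ (FOLLOW(A) if ε ∈ FIRST(RHS), i.e. RHS ⇒* ε)
FIRST(b S ')') = { 'b' }
ε ∉ FIRST(b S ')'), so FOLLOW(A) is not added.
PREDICT(A → b S ')') = { 'b' }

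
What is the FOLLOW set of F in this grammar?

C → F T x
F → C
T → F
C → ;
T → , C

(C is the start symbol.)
In C → F T x: F is followed by T x, add FIRST(T x) \ {ε} = { ',', ';' }
In T → F: F is at the end, add FOLLOW(T)

The FOLLOW sets referred to above (computed the same way, to a fixed point):
  FOLLOW(T) = { 'x' }

Taking the union: FOLLOW(F) = { ',', ';', 'x' }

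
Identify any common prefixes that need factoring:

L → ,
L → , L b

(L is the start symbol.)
Left-factoring is needed when two productions for the same non-terminal
share a common prefix on the right-hand side.

Productions for L:
  L → ,
  L → , L b

Found common prefix ',' in productions for L

Answer: Yes, L has productions with common prefix ','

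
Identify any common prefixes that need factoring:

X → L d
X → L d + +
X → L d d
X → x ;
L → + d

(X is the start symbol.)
Left-factoring is needed when two productions for the same non-terminal
share a common prefix on the right-hand side.

Productions for X:
  X → L d
  X → L d + +
  X → L d d
  X → x ;

Found common prefix 'L d' in productions for X

Answer: Yes, X has productions with common prefix 'L d'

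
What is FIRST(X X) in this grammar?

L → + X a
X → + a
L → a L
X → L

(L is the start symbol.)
FIRST sets of the non-terminals involved (from the grammar, by fixed-point iteration):
  FIRST(X) = { '+', 'a' }

To compute FIRST(X X), process the symbols left to right:
Symbol X is a non-terminal. Add FIRST(X) \ {ε} = { '+', 'a' }
X is not nullable (ε ∉ FIRST(X)), so stop here.
FIRST(X X) = { '+', 'a' }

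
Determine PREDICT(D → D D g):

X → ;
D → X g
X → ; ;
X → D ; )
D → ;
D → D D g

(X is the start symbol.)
PREDICT(D → D D g) = (FIRST(RHS) \ {ε}) ∪ (FOLLOW(D) if ε ∈ FIRST(RHS), i.e. RHS ⇒* ε)
FIRST(D) = { ';' }
FIRST(D D g) = { ';' }
ε ∉ FIRST(D D g), so FOLLOW(D) is not added.
PREDICT(D → D D g) = { ';' }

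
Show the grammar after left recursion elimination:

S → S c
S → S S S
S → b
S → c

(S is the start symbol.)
S is directly left-recursive. The standard transformation for
  A → A α₁ | ... | A α_m | β₁ | ... | β_n
is
  A  → β₁ A' | ... | β_n A'
  A' → α₁ A' | ... | α_m A' | ε

S → b becomes S → b S'
S → c becomes S → c S'
S → S c becomes S' → c S'
S → S S S becomes S' → S S S'
Add S' → ε

Resulting grammar:
S → b S'
S → c S'
S' → c S'
S' → S S S'
S' → ε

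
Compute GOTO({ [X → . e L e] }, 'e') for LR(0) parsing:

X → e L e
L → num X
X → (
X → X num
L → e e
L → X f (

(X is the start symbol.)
GOTO(I, 'e') = CLOSURE({ [A → αX.β] : [A → α.Xβ] ∈ I, X = 'e' })

Items with dot before 'e', with the dot advanced:
  [X → . e L e] → [X → e . L e]
Closure of the advanced items:
  [X → e . L e] has the dot before L: add [L → . num X], [L → . e e], [L → . X f (]
  [L → . X f (] has the dot before X: add [X → . e L e], [X → . (], [X → . X num]

GOTO = { [L → . X f (], [L → . e e], [L → . num X], [X → . (], [X → . X num], [X → . e L e], [X → e . L e] }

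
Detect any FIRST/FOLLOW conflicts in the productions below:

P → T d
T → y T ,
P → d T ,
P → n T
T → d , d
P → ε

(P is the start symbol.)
Nullable non-terminals: P.
FIRST sets used below: FIRST(T) = { 'd', 'y' }

P: nullable alternative(s) P → ε; FOLLOW(P) = { $ }
  P → T d: FIRST \ {ε} = { 'd', 'y' } — disjoint from FOLLOW(P)
  P → d T ,: FIRST \ {ε} = { 'd' } — disjoint from FOLLOW(P)
  P → n T: FIRST \ {ε} = { 'n' } — disjoint from FOLLOW(P)
  P → ε: FIRST \ {ε} = { } — this is the only nullable alternative, skip

T has no nullable alternative, so no FIRST/FOLLOW check is needed there.

No FIRST/FOLLOW conflicts found.

Answer: No FIRST/FOLLOW conflicts.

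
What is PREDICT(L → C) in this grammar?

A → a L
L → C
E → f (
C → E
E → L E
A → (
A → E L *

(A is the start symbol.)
PREDICT(L → C) = (FIRST(RHS) \ {ε}) ∪ (FOLLOW(L) if ε ∈ FIRST(RHS), i.e. RHS ⇒* ε)
FIRST(C) = { 'f' }
FIRST(C) = { 'f' }
ε ∉ FIRST(C), so FOLLOW(L) is not added.
PREDICT(L → C) = { 'f' }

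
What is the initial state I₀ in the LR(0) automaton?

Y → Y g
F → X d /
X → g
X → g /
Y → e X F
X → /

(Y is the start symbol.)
{ [Y → . Y g], [Y → . e X F], [Y' → . Y] }

First, augment the grammar with Y' → Y
I₀ = CLOSURE({ [Y' → . Y] }):
  [Y' → . Y] has the dot before Y: add [Y → . Y g], [Y → . e X F]
No further items can be added.

I₀ = { [Y → . Y g], [Y → . e X F], [Y' → . Y] }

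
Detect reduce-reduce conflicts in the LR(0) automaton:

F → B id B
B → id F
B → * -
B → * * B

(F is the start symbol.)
A reduce-reduce conflict occurs when an LR(0) state has two complete items [A → α .] and [B → β .] — both call for a reduction, and with no lookahead the parser cannot choose between them.

Augment with F' → F and build the canonical LR(0) collection (I0 = CLOSURE({[F' → . F]}), then GOTO on every symbol after a dot until no new states appear). It has 11 states:
  I0: { [B → . * * B], [B → . * -], [B → . id F], [F → . B id B], [F' → . F] }  — shift
  I1: { [B → * . * B], [B → * . -] }  — shift
  I2: { [F → B . id B] }  — shift
  I3: { [F' → F .] }  — accept
  I4: { [B → . * * B], [B → . * -], [B → . id F], [B → id . F], [F → . B id B] }  — shift
  I5: { [B → id F .] }  — reduce
  I6: { [B → . * * B], [B → . * -], [B → . id F], [F → B id . B] }  — shift
  I7: { [F → B id B .] }  — reduce
  I8: { [B → * * . B], [B → . * * B], [B → . * -], [B → . id F] }  — shift
  I9: { [B → * - .] }  — reduce
  I10: { [B → * * B .] }  — reduce

No state contains more than one complete item.

Answer: No reduce-reduce conflicts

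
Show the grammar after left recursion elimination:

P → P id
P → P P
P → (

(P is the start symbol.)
P → ( P'
P' → id P'
P' → P P'
P' → ε

P is directly left-recursive. The standard transformation for
  A → A α₁ | ... | A α_m | β₁ | ... | β_n
is
  A  → β₁ A' | ... | β_n A'
  A' → α₁ A' | ... | α_m A' | ε

P → ( becomes P → ( P'
P → P id becomes P' → id P'
P → P P becomes P' → P P'
Add P' → ε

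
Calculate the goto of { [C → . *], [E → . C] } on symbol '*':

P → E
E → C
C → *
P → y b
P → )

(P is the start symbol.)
GOTO(I, '*') = CLOSURE({ [A → αX.β] : [A → α.Xβ] ∈ I, X = '*' })

Items with dot before '*', with the dot advanced:
  [C → . *] → [C → * .]
Closure adds nothing (no advanced item has the dot before a non-terminal).

GOTO = { [C → * .] }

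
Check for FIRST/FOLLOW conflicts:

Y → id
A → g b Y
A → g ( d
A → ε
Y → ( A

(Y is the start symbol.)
No FIRST/FOLLOW conflicts.

A FIRST/FOLLOW conflict occurs when a non-terminal N has a nullable alternative N → β (β ⇒* ε) and another alternative N → α with FIRST(α) ∩ FOLLOW(N) ≠ ∅: on such a lookahead the parser cannot decide between expanding α and letting N vanish via β.

Nullable non-terminals: A.

A: nullable alternative(s) A → ε; FOLLOW(A) = { $ }
  A → g b Y: FIRST \ {ε} = { 'g' } — disjoint from FOLLOW(A)
  A → g ( d: FIRST \ {ε} = { 'g' } — disjoint from FOLLOW(A)
  A → ε: FIRST \ {ε} = { } — this is the only nullable alternative, skip

Y has no nullable alternative, so no FIRST/FOLLOW check is needed there.

No FIRST/FOLLOW conflicts found.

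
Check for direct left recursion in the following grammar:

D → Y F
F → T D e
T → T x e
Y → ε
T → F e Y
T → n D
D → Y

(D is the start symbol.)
Yes, T is left-recursive

Direct left recursion occurs when N → N α for some non-terminal N (the right-hand side begins with the left-hand side itself).

D → Y F: starts with Y
F → T D e: starts with T
T → T x e: LEFT RECURSIVE (starts with T)
Y → ε: starts with ε
T → F e Y: starts with F
T → n D: starts with n
D → Y: starts with Y

The grammar has direct left recursion on: T.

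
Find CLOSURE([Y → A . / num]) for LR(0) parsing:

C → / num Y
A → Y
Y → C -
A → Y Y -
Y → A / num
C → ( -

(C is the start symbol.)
Start with: [Y → A . / num]
The dot precedes the terminal '/', so nothing is added.

CLOSURE = { [Y → A . / num] }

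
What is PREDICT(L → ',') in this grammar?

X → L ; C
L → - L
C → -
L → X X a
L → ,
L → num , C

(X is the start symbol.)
PREDICT(L → ',') = (FIRST(RHS) \ {ε}) ∪ (FOLLOW(L) if ε ∈ FIRST(RHS), i.e. RHS ⇒* ε)
FIRST(',') = { ',' }
ε ∉ FIRST(','), so FOLLOW(L) is not added.
PREDICT(L → ',') = { ',' }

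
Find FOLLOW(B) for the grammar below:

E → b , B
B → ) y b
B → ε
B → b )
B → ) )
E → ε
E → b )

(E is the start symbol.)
{ $ }

To compute FOLLOW(B), find every occurrence of B on a right-hand side N → α B β: add FIRST(β) \ {ε}, and if β is empty or nullable also add FOLLOW(N). Iterate to a fixed point.

In E → b , B: B is at the end, add FOLLOW(E)

The FOLLOW sets referred to above (computed the same way, to a fixed point):
  FOLLOW(E) = { $ }

Taking the union: FOLLOW(B) = { $ }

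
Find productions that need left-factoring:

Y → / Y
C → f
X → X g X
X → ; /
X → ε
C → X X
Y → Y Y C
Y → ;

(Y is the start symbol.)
Left-factoring is needed when two productions for the same non-terminal
share a common prefix on the right-hand side.

Productions for Y:
  Y → / Y
  Y → Y Y C
  Y → ;
Productions for C:
  C → f
  C → X X
Productions for X:
  X → X g X
  X → ; /
  X → ε

No common prefixes found.

Answer: No, left-factoring is not needed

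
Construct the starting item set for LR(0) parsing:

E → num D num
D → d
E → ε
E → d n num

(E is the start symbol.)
{ [E → . d n num], [E → . num D num], [E → .], [E' → . E] }

First, augment the grammar with E' → E
I₀ = CLOSURE({ [E' → . E] }):
  [E' → . E] has the dot before E: add [E → . num D num], [E → .], [E → . d n num]
No further items can be added.

I₀ = { [E → . d n num], [E → . num D num], [E → .], [E' → . E] }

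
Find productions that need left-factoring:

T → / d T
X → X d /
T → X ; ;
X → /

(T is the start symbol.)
Left-factoring is needed when two productions for the same non-terminal
share a common prefix on the right-hand side.

Productions for T:
  T → / d T
  T → X ; ;
Productions for X:
  X → X d /
  X → /

No common prefixes found.

Answer: No, left-factoring is not needed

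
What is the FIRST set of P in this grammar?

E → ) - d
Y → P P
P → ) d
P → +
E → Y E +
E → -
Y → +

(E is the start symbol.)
{ ')', '+' }

To compute FIRST(P), examine every production with P on the left-hand side, reading each right-hand side left to right until a non-nullable symbol is reached.

From P → ) d:
  - ')' is a terminal: add ')' and stop
From P → +:
  - '+' is a terminal: add '+' and stop

Collecting: FIRST(P) = { ')', '+' }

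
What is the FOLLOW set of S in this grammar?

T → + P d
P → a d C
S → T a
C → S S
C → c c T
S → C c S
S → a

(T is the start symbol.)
In C → S S: S is followed by S, add FIRST(S) \ {ε} = { '+', 'a', 'c' }
In C → S S: S is at the end, add FOLLOW(C)
In S → C c S: S is at the end; this adds FOLLOW(S) to itself — nothing new

The FOLLOW sets referred to above (computed the same way, to a fixed point):
  FOLLOW(C) = { 'c', 'd' }

Taking the union: FOLLOW(S) = { '+', 'a', 'c', 'd' }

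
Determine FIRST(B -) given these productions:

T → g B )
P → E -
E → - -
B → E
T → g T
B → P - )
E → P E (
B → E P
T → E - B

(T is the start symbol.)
{ '-' }

FIRST sets of the non-terminals involved (from the grammar, by fixed-point iteration):
  FIRST(B) = { '-' }

To compute FIRST(B -), process the symbols left to right:
Symbol B is a non-terminal. Add FIRST(B) \ {ε} = { '-' }
B is not nullable (ε ∉ FIRST(B)), so stop here.
FIRST(B -) = { '-' }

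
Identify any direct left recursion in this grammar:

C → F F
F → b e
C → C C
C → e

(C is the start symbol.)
Yes, C is left-recursive

Direct left recursion occurs when N → N α for some non-terminal N (the right-hand side begins with the left-hand side itself).

C → F F: starts with F
F → b e: starts with b
C → C C: LEFT RECURSIVE (starts with C)
C → e: starts with e

The grammar has direct left recursion on: C.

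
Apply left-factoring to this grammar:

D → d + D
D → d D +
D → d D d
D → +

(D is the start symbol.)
D → d D'
D' → + D
D' → D D''
D'' → +
D'' → d
D → +

Left-factoring transforms A → αβ₁ | αβ₂ into A → αA' and A' → β₁ | β₂
(α is the longest common prefix among the alternatives). Repeat until
no nonterminal has two alternatives with a common prefix.

Round 1: D has alternatives sharing prefix 'd'. Introduce D': D → d D'
  Add: D' → + D
  Add: D' → D +
  Add: D' → D d

Round 2: D' has alternatives sharing prefix 'D'. Introduce D'': D' → D D''
  Add: D'' → +
  Add: D'' → d

No remaining common prefixes — done.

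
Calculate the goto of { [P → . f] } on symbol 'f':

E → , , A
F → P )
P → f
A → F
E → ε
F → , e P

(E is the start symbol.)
{ [P → f .] }

GOTO(I, 'f') = CLOSURE({ [A → αX.β] : [A → α.Xβ] ∈ I, X = 'f' })

Items with dot before 'f', with the dot advanced:
  [P → . f] → [P → f .]
Closure adds nothing (no advanced item has the dot before a non-terminal).

GOTO = { [P → f .] }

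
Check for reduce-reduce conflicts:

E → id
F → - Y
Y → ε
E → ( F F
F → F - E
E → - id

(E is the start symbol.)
Augment with E' → E and build the canonical LR(0) collection (I0 = CLOSURE({[E' → . E]}), then GOTO on every symbol after a dot until no new states appear). It has 13 states:
  I0: { [E → . ( F F], [E → . - id], [E → . id], [E' → . E] }  — shift
  I1: { [E → ( . F F], [F → . - Y], [F → . F - E] }  — shift
  I2: { [E → - . id] }  — shift
  I3: { [E' → E .] }  — accept
  I4: { [E → id .] }  — reduce
  I5: { [E → - id .] }  — reduce
  I6: { [F → - . Y], [Y → .] }  — reduce
  I7: { [E → ( F . F], [F → . - Y], [F → . F - E], [F → F . - E] }  — shift
  I8: { [E → . ( F F], [E → . - id], [E → . id], [F → - . Y], [F → F - . E], [Y → .] }  — shift, reduce
  I9: { [E → ( F F .], [F → F . - E] }  — shift, reduce
  I10: { [E → . ( F F], [E → . - id], [E → . id], [F → F - . E] }  — shift
  I11: { [F → F - E .] }  — reduce
  I12: { [F → - Y .] }  — reduce

No state contains more than one complete item.

Answer: No reduce-reduce conflicts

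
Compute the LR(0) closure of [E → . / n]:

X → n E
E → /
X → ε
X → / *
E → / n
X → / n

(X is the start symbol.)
To compute CLOSURE, for each item [A → α.Bβ] where B is a non-terminal, add [B → .γ] for all productions B → γ; repeat for the newly added items until nothing changes.

Start with: [E → . / n]
The dot precedes the terminal '/', so nothing is added.

CLOSURE = { [E → . / n] }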